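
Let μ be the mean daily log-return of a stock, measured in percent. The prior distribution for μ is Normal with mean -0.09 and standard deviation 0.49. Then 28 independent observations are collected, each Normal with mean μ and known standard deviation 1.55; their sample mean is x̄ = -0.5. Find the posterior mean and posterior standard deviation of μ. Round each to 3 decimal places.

Posterior mean ≈ -0.392; posterior SD ≈ 0.251

With known σ, the Normal prior is conjugate. Weight on the data is w = (n/σ²)/(n/σ² + 1/τ₀²) = 11.6545/(11.6545+4.16493) = 0.73672.
Posterior mean = w·x̄ + (1−w)·μ₀ = 0.73672·-0.5 + 0.26328·-0.09 = -0.392. Posterior variance = 1/(11.6545+4.16493) = 0.0632133, so SD = 0.251.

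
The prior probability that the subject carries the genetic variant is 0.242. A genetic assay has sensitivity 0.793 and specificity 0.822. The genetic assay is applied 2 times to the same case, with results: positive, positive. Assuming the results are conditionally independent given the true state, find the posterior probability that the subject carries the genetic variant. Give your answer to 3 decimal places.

Posterior P(H) ≈ 0.864

Let H be the event that the subject carries the genetic variant; start with P(H) = 0.242. P('positive'|H) = 0.793, P('positive'|¬H) = 0.178.
Update on result 1 ('positive'): P(H) ← 0.793·0.2420 / (0.793·0.2420 + 0.178·0.7580) = 0.19191/0.32683 = 0.5872.
Update on result 2 ('positive'): P(H) ← 0.793·0.5872 / (0.793·0.5872 + 0.178·0.4128) = 0.46563/0.53911 = 0.8637.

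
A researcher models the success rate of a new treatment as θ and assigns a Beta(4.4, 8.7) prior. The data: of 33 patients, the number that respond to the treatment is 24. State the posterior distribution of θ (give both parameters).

Posterior: Beta(28.4, 17.7)

Observing 24 successes and 9 failures updates Beta(4.4, 8.7) by adding the success and failure counts to the two shape parameters: α = 4.4+24 = 28.4, β = 8.7+9 = 17.7.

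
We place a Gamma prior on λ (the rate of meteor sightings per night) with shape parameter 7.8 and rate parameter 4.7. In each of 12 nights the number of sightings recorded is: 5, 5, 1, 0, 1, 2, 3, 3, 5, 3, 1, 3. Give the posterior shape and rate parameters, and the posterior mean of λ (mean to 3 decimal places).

Posterior: Gamma(shape=39.8, rate=16.7); mean ≈ 2.383

The Poisson likelihood adds the total count to the shape and the number of exposure periods to the rate. Here ∑xᵢ = 32 and n = 12, so shape 7.8→39.8 and rate 4.7→16.7.
E[λ | data] = 39.8/16.7 = 2.383.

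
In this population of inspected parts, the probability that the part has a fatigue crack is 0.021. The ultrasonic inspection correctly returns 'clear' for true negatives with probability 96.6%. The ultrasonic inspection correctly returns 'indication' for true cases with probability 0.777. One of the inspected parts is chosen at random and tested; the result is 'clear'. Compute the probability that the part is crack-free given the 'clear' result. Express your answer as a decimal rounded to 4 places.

Write H for 'the part has a fatigue crack'. Prior odds H:¬H = 0.021/0.979 = 0.021450. For the 'clear' outcome, the likelihood ratio is 0.223/0.966 = 0.23085.
Posterior odds = 0.021450 × 0.23085 = 0.0049518, so P(H|E) = 0.0049518/(1+0.0049518) = 0.0049. Then P(¬H|E) = 1 − 0.0049 = 0.9951.

P(¬H | E) ≈ 0.9951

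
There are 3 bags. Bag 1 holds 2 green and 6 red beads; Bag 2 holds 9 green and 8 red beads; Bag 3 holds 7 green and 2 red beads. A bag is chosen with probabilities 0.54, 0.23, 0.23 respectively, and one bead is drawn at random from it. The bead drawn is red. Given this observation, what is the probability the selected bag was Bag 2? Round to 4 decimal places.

Posterior probability ≈ 0.1918

Tabulate prior·likelihood by source: [1] prior 0.54, lik 0.75, product 0.4050; [2] prior 0.23, lik 0.4706, product 0.1082; [3] prior 0.23, lik 0.2222, product 0.05111.
Normalizing constant = 0.56435; the posterior for Bag 2 is its product over the sum, 0.1082/0.56435 = 0.1918.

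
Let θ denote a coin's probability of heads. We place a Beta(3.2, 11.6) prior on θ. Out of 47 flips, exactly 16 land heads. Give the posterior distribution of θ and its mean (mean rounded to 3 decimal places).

Posterior: Beta(19.2, 42.6); mean ≈ 0.311

Observing 16 successes and 31 failures updates Beta(3.2, 11.6) by adding the success and failure counts to the two shape parameters: α = 3.2+16 = 19.2, β = 11.6+31 = 42.6.
Posterior mean = α/(α+β) = 19.2/61.8 = 0.311.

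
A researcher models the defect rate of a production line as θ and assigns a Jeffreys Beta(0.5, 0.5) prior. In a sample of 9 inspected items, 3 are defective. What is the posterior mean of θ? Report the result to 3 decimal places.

The binomial likelihood is conjugate to the Beta prior: with 3 successes and 6 failures, the posterior is Beta(0.5+3, 0.5+6) = Beta(3.5, 6.5).
E[θ | data] = 3.5/(3.5+6.5) = 0.350.

Posterior mean ≈ 0.350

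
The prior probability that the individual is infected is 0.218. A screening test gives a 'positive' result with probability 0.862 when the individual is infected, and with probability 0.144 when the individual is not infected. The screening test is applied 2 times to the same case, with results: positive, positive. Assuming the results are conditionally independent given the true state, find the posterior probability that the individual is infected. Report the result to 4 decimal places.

Posterior P(H) ≈ 0.9090

Let H be the event that the individual is infected; start with P(H) = 0.218. P('positive'|H) = 0.862, P('positive'|¬H) = 0.144.
Update on result 1 ('positive'): P(H) ← 0.862·0.2180 / (0.862·0.2180 + 0.144·0.7820) = 0.18792/0.30052 = 0.6253.
Update on result 2 ('positive'): P(H) ← 0.862·0.6253 / (0.862·0.6253 + 0.144·0.3747) = 0.53900/0.59296 = 0.9090.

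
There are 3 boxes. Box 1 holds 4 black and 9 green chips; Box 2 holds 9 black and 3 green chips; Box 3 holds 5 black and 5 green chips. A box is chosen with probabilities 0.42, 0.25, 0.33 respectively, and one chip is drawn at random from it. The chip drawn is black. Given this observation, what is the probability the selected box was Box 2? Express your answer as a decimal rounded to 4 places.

Tabulate prior·likelihood by source: [1] prior 0.42, lik 0.3077, product 0.1292; [2] prior 0.25, lik 0.75, product 0.1875; [3] prior 0.33, lik 0.5, product 0.1650.
Normalizing constant = 0.48173; the posterior for Box 2 is its product over the sum, 0.1875/0.48173 = 0.3892.

Posterior probability ≈ 0.3892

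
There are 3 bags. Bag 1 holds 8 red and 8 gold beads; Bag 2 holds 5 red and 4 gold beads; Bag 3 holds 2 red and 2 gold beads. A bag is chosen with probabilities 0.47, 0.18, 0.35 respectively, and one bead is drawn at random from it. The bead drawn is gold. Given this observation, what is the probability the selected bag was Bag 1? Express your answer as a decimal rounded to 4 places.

Posterior probability ≈ 0.4796

Tabulate prior·likelihood by source: [1] prior 0.47, lik 0.5, product 0.2350; [2] prior 0.18, lik 0.4444, product 0.08000; [3] prior 0.35, lik 0.5, product 0.1750.
Normalizing constant = 0.49000; the posterior for Bag 1 is its product over the sum, 0.2350/0.49000 = 0.4796.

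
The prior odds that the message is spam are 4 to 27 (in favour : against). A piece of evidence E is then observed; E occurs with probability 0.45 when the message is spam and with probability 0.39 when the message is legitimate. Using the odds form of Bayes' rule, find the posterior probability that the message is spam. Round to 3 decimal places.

Posterior probability ≈ 0.146

Prior odds = 4/27 = 0.14815.
Likelihood ratio for E = 0.45/0.39 = 1.1538.
Posterior odds = prior odds × LR = 0.17094.
Posterior probability = odds/(1+odds) = 0.17094/1.1709 = 0.146.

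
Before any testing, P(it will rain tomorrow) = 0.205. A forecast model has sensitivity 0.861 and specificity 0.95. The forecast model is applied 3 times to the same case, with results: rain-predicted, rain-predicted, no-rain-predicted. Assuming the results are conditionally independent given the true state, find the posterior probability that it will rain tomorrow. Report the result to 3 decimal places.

With H the event that it will rain tomorrow, the joint likelihood of the observed sequence is P(data|H) = 0.861·0.861·0.139 = 0.10304 and P(data|¬H) = 0.05·0.05·0.95 = 0.0023750.
Bayes: P(H|data) = 0.205·0.10304 / (0.205·0.10304 + 0.795·0.0023750) = 0.021124/0.023012 = 0.9180.

Posterior P(H) ≈ 0.918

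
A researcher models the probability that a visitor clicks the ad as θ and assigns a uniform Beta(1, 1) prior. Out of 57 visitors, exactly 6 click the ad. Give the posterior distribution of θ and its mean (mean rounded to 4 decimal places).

Posterior: Beta(7, 52); mean ≈ 0.1186

Observing 6 successes and 51 failures updates Beta(1, 1) by adding the success and failure counts to the two shape parameters: α = 1+6 = 7, β = 1+51 = 52.
Posterior mean = α/(α+β) = 7/59 = 0.1186.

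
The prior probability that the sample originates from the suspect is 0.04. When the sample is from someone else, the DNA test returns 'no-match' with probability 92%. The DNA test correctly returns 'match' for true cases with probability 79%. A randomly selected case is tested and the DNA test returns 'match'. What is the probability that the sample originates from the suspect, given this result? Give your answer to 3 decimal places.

P(H | E) ≈ 0.292

Write H for 'the sample originates from the suspect'. Prior odds H:¬H = 0.04/0.96 = 0.041667. For the 'match' outcome, the likelihood ratio is 0.79/0.08 = 9.8750.
Posterior odds = 0.041667 × 9.8750 = 0.41146, so P(H|E) = 0.41146/(1+0.41146) = 0.292.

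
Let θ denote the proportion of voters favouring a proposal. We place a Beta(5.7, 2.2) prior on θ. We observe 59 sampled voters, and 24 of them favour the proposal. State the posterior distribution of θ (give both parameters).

Observing 24 successes and 35 failures updates Beta(5.7, 2.2) by adding the success and failure counts to the two shape parameters: α = 5.7+24 = 29.7, β = 2.2+35 = 37.2.

Posterior: Beta(29.7, 37.2)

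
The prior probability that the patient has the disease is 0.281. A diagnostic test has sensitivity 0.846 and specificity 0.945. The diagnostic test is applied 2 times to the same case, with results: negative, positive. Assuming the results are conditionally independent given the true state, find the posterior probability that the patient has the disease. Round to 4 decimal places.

With H the event that the patient has the disease, the joint likelihood of the observed sequence is P(data|H) = 0.154·0.846 = 0.13028 and P(data|¬H) = 0.945·0.055 = 0.051975.
Bayes: P(H|data) = 0.281·0.13028 / (0.281·0.13028 + 0.719·0.051975) = 0.036610/0.073980 = 0.4949.

Posterior P(H) ≈ 0.4949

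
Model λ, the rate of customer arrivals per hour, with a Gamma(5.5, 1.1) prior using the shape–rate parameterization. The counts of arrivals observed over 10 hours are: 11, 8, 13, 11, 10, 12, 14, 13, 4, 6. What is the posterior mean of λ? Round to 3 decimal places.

The Poisson likelihood adds the total count to the shape and the number of exposure periods to the rate. Here ∑xᵢ = 102 and n = 10, so shape 5.5→107.5 and rate 1.1→11.1.
Posterior mean = shape/rate = 107.5/11.1 = 9.685.

Posterior mean ≈ 9.685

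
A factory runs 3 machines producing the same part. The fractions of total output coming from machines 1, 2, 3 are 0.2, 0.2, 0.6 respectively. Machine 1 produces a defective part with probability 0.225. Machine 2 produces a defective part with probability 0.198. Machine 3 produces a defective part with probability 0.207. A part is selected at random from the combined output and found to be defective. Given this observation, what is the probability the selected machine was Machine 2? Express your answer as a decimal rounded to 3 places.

Posterior probability ≈ 0.190

Tabulate prior·likelihood by source: [1] prior 0.2, lik 0.225, product 0.04500; [2] prior 0.2, lik 0.198, product 0.03960; [3] prior 0.6, lik 0.207, product 0.1242.
Normalizing constant = 0.20880; the posterior for Machine 2 is its product over the sum, 0.03960/0.20880 = 0.190.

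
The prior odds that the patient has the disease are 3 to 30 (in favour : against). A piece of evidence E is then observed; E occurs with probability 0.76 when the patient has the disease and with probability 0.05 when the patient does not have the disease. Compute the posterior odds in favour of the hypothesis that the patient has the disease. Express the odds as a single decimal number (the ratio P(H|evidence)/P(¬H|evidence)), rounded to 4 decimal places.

Prior odds = 3/30 = 0.10000. In log-odds, ln(0.10000) = -2.3026.
Add log likelihood ratio: ln(15.200) = 2.7213.
Posterior log-odds = 0.41871, so posterior odds = exp(0.41871) = 1.5200.

Posterior odds ≈ 1.5200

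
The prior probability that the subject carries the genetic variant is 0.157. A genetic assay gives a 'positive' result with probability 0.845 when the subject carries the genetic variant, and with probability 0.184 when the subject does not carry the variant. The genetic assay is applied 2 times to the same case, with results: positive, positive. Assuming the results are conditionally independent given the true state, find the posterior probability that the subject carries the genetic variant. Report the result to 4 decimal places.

Let H be the event that the subject carries the genetic variant; start with P(H) = 0.157. P('positive'|H) = 0.845, P('positive'|¬H) = 0.184.
Update on result 1 ('positive'): P(H) ← 0.845·0.1570 / (0.845·0.1570 + 0.184·0.8430) = 0.13267/0.28778 = 0.4610.
Update on result 2 ('positive'): P(H) ← 0.845·0.4610 / (0.845·0.4610 + 0.184·0.5390) = 0.38954/0.48872 = 0.7971.

Posterior P(H) ≈ 0.7971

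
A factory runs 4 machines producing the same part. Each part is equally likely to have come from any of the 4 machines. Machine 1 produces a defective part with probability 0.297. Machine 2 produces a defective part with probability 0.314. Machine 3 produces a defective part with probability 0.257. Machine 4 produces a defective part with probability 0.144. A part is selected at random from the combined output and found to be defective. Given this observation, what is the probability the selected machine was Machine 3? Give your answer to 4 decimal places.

Posterior probability ≈ 0.2540

Tabulate prior·likelihood by source: [1] prior 0.25, lik 0.297, product 0.07425; [2] prior 0.25, lik 0.314, product 0.07850; [3] prior 0.25, lik 0.257, product 0.06425; [4] prior 0.25, lik 0.144, product 0.03600.
Normalizing constant = 0.25300; the posterior for Machine 3 is its product over the sum, 0.06425/0.25300 = 0.2540.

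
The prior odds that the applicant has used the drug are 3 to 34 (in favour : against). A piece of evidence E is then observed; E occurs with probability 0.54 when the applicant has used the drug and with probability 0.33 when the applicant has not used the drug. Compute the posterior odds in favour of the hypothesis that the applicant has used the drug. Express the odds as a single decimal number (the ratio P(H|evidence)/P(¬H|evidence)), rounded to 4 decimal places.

Posterior odds ≈ 0.1444

Prior odds = 3/34 = 0.088235. In log-odds, ln(0.088235) = -2.4277.
Add log likelihood ratio: ln(1.6364) = 0.49248.
Posterior log-odds = -1.9353, so posterior odds = exp(-1.9353) = 0.14439.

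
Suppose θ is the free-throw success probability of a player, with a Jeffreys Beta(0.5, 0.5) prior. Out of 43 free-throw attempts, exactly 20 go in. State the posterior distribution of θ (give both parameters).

Observing 20 successes and 23 failures updates Beta(0.5, 0.5) by adding the success and failure counts to the two shape parameters: α = 0.5+20 = 20.5, β = 0.5+23 = 23.5.

Posterior: Beta(20.5, 23.5)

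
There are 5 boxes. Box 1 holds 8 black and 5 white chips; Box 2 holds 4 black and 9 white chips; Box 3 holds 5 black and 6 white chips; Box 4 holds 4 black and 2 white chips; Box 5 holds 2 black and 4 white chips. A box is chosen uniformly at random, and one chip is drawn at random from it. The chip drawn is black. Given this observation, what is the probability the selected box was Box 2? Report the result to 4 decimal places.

Posterior probability ≈ 0.1294

Tabulate prior·likelihood by source: [1] prior 0.2, lik 0.6154, product 0.1231; [2] prior 0.2, lik 0.3077, product 0.06154; [3] prior 0.2, lik 0.4545, product 0.09091; [4] prior 0.2, lik 0.6667, product 0.1333; [5] prior 0.2, lik 0.3333, product 0.06667.
Normalizing constant = 0.47552; the posterior for Box 2 is its product over the sum, 0.06154/0.47552 = 0.1294.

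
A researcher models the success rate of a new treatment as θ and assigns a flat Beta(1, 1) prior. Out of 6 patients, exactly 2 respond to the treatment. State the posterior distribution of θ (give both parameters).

Observing 2 successes and 4 failures updates Beta(1, 1) by adding the success and failure counts to the two shape parameters: α = 1+2 = 3, β = 1+4 = 5.

Posterior: Beta(3, 5)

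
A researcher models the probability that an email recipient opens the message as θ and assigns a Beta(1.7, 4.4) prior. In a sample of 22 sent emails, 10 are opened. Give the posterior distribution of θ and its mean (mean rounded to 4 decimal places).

Posterior: Beta(11.7, 16.4); mean ≈ 0.4164

Observing 10 successes and 12 failures updates Beta(1.7, 4.4) by adding the success and failure counts to the two shape parameters: α = 1.7+10 = 11.7, β = 4.4+12 = 16.4.
E[θ | data] = 11.7/(11.7+16.4) = 0.4164.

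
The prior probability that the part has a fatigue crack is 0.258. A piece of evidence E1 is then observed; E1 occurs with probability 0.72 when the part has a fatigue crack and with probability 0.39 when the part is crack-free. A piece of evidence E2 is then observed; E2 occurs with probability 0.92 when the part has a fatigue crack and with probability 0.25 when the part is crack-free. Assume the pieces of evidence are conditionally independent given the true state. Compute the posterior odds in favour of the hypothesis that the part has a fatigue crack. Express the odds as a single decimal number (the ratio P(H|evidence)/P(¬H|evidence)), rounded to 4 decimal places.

Prior odds = 0.258/(1−0.258) = 0.34771. In log-odds, ln(0.34771) = -1.0564.
Add log likelihood ratios: ln(1.8462) + ln(3.6800) = 1.9160.
Posterior log-odds = 0.85963, so posterior odds = exp(0.85963) = 2.3623.

Posterior odds ≈ 2.3623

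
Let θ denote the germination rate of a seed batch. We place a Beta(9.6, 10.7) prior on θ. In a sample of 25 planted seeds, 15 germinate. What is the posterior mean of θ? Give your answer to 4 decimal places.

Observing 15 successes and 10 failures updates Beta(9.6, 10.7) by adding the success and failure counts to the two shape parameters: α = 9.6+15 = 24.6, β = 10.7+10 = 20.7.
E[θ | data] = 24.6/(24.6+20.7) = 0.5430.

Posterior mean ≈ 0.5430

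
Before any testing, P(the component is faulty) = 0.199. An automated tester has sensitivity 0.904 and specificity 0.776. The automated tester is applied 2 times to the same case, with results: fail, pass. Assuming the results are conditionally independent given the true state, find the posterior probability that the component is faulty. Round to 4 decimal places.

With H the event that the component is faulty, the joint likelihood of the observed sequence is P(data|H) = 0.904·0.096 = 0.086784 and P(data|¬H) = 0.224·0.776 = 0.17382.
Bayes: P(H|data) = 0.199·0.086784 / (0.199·0.086784 + 0.801·0.17382) = 0.017270/0.15650 = 0.1103.

Posterior P(H) ≈ 0.1103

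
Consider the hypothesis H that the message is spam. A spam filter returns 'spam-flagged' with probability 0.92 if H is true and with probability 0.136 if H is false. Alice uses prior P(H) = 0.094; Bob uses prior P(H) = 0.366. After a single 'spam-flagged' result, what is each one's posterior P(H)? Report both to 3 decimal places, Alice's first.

P('+'|H) = 0.92, P('+'|¬H) = 0.136.
Alice: numerator 0.92·0.094 = 0.086480; evidence = 0.086480+0.136·0.906 = 0.20970; posterior = 0.412.
Bob: numerator 0.92·0.366 = 0.33672; evidence = 0.33672+0.136·0.634 = 0.42294; posterior = 0.796.

Alice: 0.412; Bob: 0.796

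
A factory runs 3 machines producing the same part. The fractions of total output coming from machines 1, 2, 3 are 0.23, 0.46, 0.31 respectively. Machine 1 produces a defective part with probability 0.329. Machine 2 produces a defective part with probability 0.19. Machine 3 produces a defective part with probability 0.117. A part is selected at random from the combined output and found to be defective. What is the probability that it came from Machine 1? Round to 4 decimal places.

P(defective|M1) = 0.329; P(defective|M2) = 0.19; P(defective|M3) = 0.117.
Prior × likelihood for each source: 0.23·0.329=0.07567, 0.46·0.19=0.08740, 0.31·0.117=0.03627. Summing gives P(defective) = 0.19934.
P(Machine 1 | defective) = 0.07567 / 0.19934 = 0.3796.

Posterior probability ≈ 0.3796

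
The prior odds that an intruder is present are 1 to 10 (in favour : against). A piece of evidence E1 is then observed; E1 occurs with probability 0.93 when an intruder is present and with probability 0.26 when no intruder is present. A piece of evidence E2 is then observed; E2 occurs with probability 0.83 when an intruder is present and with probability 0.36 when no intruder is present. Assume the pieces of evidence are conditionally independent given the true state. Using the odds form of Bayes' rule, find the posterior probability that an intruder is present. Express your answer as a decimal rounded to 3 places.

Prior odds = 1/10 = 0.10000.
Likelihood ratio for E1 = 0.93/0.26 = 3.5769.
Likelihood ratio for E2 = 0.83/0.36 = 2.3056.
Posterior odds = prior odds × LR₁ × LR₂ = 0.82468.
Posterior probability = odds/(1+odds) = 0.82468/1.8247 = 0.452.

Posterior probability ≈ 0.452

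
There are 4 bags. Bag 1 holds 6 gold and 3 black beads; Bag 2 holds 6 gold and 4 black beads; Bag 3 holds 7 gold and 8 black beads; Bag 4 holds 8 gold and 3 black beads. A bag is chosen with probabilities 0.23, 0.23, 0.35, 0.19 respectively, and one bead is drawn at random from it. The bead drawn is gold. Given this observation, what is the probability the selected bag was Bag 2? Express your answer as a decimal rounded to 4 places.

Tabulate prior·likelihood by source: [1] prior 0.23, lik 0.6667, product 0.1533; [2] prior 0.23, lik 0.6, product 0.1380; [3] prior 0.35, lik 0.4667, product 0.1633; [4] prior 0.19, lik 0.7273, product 0.1382.
Normalizing constant = 0.59285; the posterior for Bag 2 is its product over the sum, 0.1380/0.59285 = 0.2328.

Posterior probability ≈ 0.2328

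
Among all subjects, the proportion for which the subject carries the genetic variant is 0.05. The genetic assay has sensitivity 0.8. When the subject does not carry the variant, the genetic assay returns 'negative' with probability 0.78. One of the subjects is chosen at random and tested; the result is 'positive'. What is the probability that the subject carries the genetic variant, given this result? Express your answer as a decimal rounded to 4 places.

Let H be the event that the subject carries the genetic variant. P(H) = 0.05, so P(¬H) = 0.95. With E the 'positive' result, P(E|H) = 0.8 and P(E|¬H) = 0.22.
P(E) = 0.8·0.05 + 0.22·0.95 = 0.040000 + 0.20900 = 0.24900.
By Bayes' theorem, P(H|E) = 0.040000 / 0.24900 = 0.1606.

P(H | E) ≈ 0.1606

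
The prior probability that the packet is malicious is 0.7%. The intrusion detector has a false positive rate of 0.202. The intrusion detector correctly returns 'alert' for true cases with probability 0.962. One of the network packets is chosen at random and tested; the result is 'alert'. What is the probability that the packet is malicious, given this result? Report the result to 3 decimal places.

P(H | E) ≈ 0.032

Write H for 'the packet is malicious'. Prior odds H:¬H = 0.007/0.993 = 0.0070493. For the 'alert' outcome, the likelihood ratio is 0.962/0.202 = 4.7624.
Posterior odds = 0.0070493 × 4.7624 = 0.033572, so P(H|E) = 0.033572/(1+0.033572) = 0.032.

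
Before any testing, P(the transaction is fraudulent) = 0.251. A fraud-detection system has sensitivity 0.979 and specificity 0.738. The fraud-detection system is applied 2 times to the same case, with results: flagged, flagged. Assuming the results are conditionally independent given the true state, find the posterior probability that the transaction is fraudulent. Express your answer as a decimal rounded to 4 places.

Let H be the event that the transaction is fraudulent; start with P(H) = 0.251. P('flagged'|H) = 0.979, P('flagged'|¬H) = 0.262.
Update on result 1 ('flagged'): P(H) ← 0.979·0.2510 / (0.979·0.2510 + 0.262·0.7490) = 0.24573/0.44197 = 0.5560.
Update on result 2 ('flagged'): P(H) ← 0.979·0.5560 / (0.979·0.5560 + 0.262·0.4440) = 0.54431/0.66064 = 0.8239.

Posterior P(H) ≈ 0.8239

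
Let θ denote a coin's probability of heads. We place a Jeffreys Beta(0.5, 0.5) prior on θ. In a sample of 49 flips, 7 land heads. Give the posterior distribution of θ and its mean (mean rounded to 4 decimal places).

Observing 7 successes and 42 failures updates Beta(0.5, 0.5) by adding the success and failure counts to the two shape parameters: α = 0.5+7 = 7.5, β = 0.5+42 = 42.5.
Posterior mean = α/(α+β) = 7.5/50 = 0.1500.

Posterior: Beta(7.5, 42.5); mean ≈ 0.1500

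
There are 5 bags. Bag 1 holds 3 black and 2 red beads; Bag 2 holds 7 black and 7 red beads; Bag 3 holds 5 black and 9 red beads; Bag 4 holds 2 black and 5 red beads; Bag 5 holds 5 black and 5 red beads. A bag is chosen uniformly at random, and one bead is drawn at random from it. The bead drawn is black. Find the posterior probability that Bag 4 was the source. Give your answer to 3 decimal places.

Posterior probability ≈ 0.127

P(black|Bag 1) = 0.6; P(black|Bag 2) = 0.5; P(black|Bag 3) = 0.3571; P(black|Bag 4) = 0.2857; P(black|Bag 5) = 0.5.
Prior × likelihood for each source: 0.2·0.6=0.1200, 0.2·0.5=0.1000, 0.2·0.3571=0.07143, 0.2·0.2857=0.05714, 0.2·0.5=0.1000. Summing gives P(black) = 0.44857.
P(Bag 4 | black) = 0.05714 / 0.44857 = 0.127.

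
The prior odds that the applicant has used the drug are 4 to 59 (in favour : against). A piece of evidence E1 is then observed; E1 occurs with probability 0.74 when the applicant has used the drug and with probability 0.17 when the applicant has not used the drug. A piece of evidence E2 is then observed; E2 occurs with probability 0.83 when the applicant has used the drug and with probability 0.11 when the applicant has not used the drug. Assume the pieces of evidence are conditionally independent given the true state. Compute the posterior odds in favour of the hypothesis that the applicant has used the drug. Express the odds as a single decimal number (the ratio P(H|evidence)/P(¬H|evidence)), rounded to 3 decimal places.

Posterior odds ≈ 2.227

Prior odds = 4/59 = 0.067797.
Likelihood ratio for E1 = 0.74/0.17 = 4.3529.
Likelihood ratio for E2 = 0.83/0.11 = 7.5455.
Posterior odds = prior odds × LR₁ × LR₂ = 2.2268.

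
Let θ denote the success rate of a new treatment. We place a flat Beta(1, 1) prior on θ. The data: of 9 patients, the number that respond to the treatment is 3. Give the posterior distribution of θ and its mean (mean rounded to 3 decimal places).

Posterior: Beta(4, 7); mean ≈ 0.364

Observing 3 successes and 6 failures updates Beta(1, 1) by adding the success and failure counts to the two shape parameters: α = 1+3 = 4, β = 1+6 = 7.
E[θ | data] = 4/(4+7) = 0.364.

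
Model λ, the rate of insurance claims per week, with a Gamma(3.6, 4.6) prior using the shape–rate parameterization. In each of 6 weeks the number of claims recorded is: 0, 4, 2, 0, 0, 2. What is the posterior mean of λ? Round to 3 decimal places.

The Poisson likelihood adds the total count to the shape and the number of exposure periods to the rate. Here ∑xᵢ = 8 and n = 6, so shape 3.6→11.6 and rate 4.6→10.6.
Posterior mean = shape/rate = 11.6/10.6 = 1.094.

Posterior mean ≈ 1.094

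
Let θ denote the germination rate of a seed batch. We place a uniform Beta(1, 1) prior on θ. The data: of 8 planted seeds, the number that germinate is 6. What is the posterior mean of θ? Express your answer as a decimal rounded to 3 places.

Posterior mean ≈ 0.700

Observing 6 successes and 2 failures updates Beta(1, 1) by adding the success and failure counts to the two shape parameters: α = 1+6 = 7, β = 1+2 = 3.
E[θ | data] = 7/(7+3) = 0.700.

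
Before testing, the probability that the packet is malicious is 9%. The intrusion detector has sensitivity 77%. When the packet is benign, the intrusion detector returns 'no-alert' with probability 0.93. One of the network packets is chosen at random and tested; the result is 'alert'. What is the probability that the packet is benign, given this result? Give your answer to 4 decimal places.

Let H be the event that the packet is malicious. P(H) = 0.09, so P(¬H) = 0.91. With E the 'alert' result, P(E|H) = 0.77 and P(E|¬H) = 0.07.
P(E) = 0.77·0.09 + 0.07·0.91 = 0.069300 + 0.063700 = 0.13300.
By Bayes' theorem, P(H|E) = 0.069300 / 0.13300 = 0.5211. Hence P(¬H|E) = 1 − 0.5211 = 0.4789.

P(¬H | E) ≈ 0.4789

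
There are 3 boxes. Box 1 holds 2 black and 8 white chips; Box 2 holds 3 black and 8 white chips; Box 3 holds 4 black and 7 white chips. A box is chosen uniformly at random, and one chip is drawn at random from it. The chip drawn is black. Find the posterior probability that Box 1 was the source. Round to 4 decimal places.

Posterior probability ≈ 0.2391

P(black|Box 1) = 0.2; P(black|Box 2) = 0.2727; P(black|Box 3) = 0.3636.
Prior × likelihood for each source: 0.333333·0.2=0.06667, 0.333333·0.2727=0.09091, 0.333333·0.3636=0.1212. Summing gives P(black) = 0.27879.
P(Box 1 | black) = 0.06667 / 0.27879 = 0.2391.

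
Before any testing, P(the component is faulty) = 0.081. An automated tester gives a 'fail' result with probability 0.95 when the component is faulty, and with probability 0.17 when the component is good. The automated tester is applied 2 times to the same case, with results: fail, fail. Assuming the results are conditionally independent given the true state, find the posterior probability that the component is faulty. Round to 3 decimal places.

Posterior P(H) ≈ 0.734

Let H be the event that the component is faulty; start with P(H) = 0.081. P('fail'|H) = 0.95, P('fail'|¬H) = 0.17.
Update on result 1 ('fail'): P(H) ← 0.95·0.0810 / (0.95·0.0810 + 0.17·0.9190) = 0.076950/0.23318 = 0.3300.
Update on result 2 ('fail'): P(H) ← 0.95·0.3300 / (0.95·0.3300 + 0.17·0.6700) = 0.31350/0.42740 = 0.7335.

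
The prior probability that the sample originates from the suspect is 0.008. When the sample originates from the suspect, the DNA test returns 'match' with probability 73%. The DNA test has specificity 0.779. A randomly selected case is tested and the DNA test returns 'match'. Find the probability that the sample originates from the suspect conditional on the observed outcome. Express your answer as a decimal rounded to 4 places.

P(H | E) ≈ 0.0259

Let H be the event that the sample originates from the suspect. P(H) = 0.008, so P(¬H) = 0.992. With E the 'match' result, P(E|H) = 0.73 and P(E|¬H) = 0.221.
P(E) = 0.73·0.008 + 0.221·0.992 = 0.0058400 + 0.21923 = 0.22507.
By Bayes' theorem, P(H|E) = 0.0058400 / 0.22507 = 0.0259.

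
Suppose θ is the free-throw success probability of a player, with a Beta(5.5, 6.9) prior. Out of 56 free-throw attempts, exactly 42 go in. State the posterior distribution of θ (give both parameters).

Posterior: Beta(47.5, 20.9)

Observing 42 successes and 14 failures updates Beta(5.5, 6.9) by adding the success and failure counts to the two shape parameters: α = 5.5+42 = 47.5, β = 6.9+14 = 20.9.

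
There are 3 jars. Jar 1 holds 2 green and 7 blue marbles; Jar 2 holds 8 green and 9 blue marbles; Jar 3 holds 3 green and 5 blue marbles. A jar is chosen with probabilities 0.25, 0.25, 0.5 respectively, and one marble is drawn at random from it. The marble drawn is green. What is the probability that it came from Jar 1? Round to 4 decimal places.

Posterior probability ≈ 0.1540

P(green|Jar 1) = 0.2222; P(green|Jar 2) = 0.4706; P(green|Jar 3) = 0.375.
Prior × likelihood for each source: 0.25·0.2222=0.05556, 0.25·0.4706=0.1176, 0.5·0.375=0.1875. Summing gives P(green) = 0.36070.
P(Jar 1 | green) = 0.05556 / 0.36070 = 0.1540.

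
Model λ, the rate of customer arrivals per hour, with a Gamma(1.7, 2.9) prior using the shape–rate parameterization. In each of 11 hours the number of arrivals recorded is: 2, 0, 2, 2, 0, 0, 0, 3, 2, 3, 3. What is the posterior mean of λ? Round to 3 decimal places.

Posterior mean ≈ 1.345

Total count ∑xᵢ = 17 over n = 11 hours.
Gamma is conjugate to the Poisson likelihood: posterior is Gamma(shape = 1.7+17 = 18.7, rate = 2.9+11 = 13.9).
Posterior mean = shape/rate = 18.7/13.9 = 1.345.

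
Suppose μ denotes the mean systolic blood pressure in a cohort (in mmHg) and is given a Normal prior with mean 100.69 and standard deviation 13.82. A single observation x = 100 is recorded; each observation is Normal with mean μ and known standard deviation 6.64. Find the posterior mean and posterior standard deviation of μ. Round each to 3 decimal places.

Prior precision 1/τ₀² = 1/13.82² = 0.00523581; data precision n/σ² = 1/6.64² = 0.0226811.
Posterior precision = 0.00523581 + 0.0226811 = 0.0279169, giving posterior SD = 1/√0.0279169 = 5.985.
Posterior mean = (0.00523581·100.69 + 0.0226811·100) / 0.0279169 = 100.129.

Posterior mean ≈ 100.129; posterior SD ≈ 5.985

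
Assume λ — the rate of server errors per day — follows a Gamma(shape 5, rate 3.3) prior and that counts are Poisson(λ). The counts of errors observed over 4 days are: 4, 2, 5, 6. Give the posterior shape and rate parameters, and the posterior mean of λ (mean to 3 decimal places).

Posterior: Gamma(shape=22, rate=7.3); mean ≈ 3.014

The Poisson likelihood adds the total count to the shape and the number of exposure periods to the rate. Here ∑xᵢ = 17 and n = 4, so shape 5→22 and rate 3.3→7.3.
E[λ | data] = 22/7.3 = 3.014.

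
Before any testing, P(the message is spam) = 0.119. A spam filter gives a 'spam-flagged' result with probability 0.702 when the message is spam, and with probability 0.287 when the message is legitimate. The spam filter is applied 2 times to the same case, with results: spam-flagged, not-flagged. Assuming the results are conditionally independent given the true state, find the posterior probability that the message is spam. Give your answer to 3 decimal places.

Posterior P(H) ≈ 0.121

With H the event that the message is spam, the joint likelihood of the observed sequence is P(data|H) = 0.702·0.298 = 0.20920 and P(data|¬H) = 0.287·0.713 = 0.20463.
Bayes: P(H|data) = 0.119·0.20920 / (0.119·0.20920 + 0.881·0.20463) = 0.024894/0.20517 = 0.1213.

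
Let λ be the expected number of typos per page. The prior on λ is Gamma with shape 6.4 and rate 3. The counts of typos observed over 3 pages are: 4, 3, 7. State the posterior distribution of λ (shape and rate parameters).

Total count ∑xᵢ = 14 over n = 3 pages.
Gamma is conjugate to the Poisson likelihood: posterior is Gamma(shape = 6.4+14 = 20.4, rate = 3+3 = 6).

Posterior: Gamma(shape=20.4, rate=6)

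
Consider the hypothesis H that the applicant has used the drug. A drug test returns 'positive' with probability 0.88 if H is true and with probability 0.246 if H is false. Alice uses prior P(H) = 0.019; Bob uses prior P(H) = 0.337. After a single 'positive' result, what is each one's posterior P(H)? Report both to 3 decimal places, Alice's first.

P('+'|H) = 0.88, P('+'|¬H) = 0.246.
Alice: numerator 0.88·0.019 = 0.016720; evidence = 0.016720+0.246·0.981 = 0.25805; posterior = 0.065.
Bob: numerator 0.88·0.337 = 0.29656; evidence = 0.29656+0.246·0.663 = 0.45966; posterior = 0.645.

Alice: 0.065; Bob: 0.645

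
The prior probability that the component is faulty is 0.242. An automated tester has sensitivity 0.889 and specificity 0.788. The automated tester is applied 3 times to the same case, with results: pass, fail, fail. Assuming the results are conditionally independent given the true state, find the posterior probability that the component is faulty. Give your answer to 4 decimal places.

Let H be the event that the component is faulty; start with P(H) = 0.242. P('fail'|H) = 0.889, P('fail'|¬H) = 0.212.
Update on result 1 ('pass'): P(H) ← 0.111·0.2420 / (0.111·0.2420 + 0.788·0.7580) = 0.026862/0.62417 = 0.0430.
Update on result 2 ('fail'): P(H) ← 0.889·0.0430 / (0.889·0.0430 + 0.212·0.9570) = 0.038260/0.24114 = 0.1587.
Update on result 3 ('fail'): P(H) ← 0.889·0.1587 / (0.889·0.1587 + 0.212·0.8413) = 0.14105/0.31942 = 0.4416.

Posterior P(H) ≈ 0.4416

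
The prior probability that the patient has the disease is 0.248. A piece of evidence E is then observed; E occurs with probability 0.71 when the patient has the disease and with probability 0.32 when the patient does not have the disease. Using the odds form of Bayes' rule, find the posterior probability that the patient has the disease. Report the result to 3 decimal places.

Prior odds = 0.248/(1−0.248) = 0.32979.
Likelihood ratio for E = 0.71/0.32 = 2.2188.
Posterior odds = prior odds × LR = 0.73172.
Posterior probability = odds/(1+odds) = 0.73172/1.7317 = 0.423.

Posterior probability ≈ 0.423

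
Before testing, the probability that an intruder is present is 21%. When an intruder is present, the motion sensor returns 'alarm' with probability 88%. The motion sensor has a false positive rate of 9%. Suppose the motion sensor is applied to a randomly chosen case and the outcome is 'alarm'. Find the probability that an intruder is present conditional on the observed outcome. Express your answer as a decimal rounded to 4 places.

Let H be the event that an intruder is present. P(H) = 0.21, so P(¬H) = 0.79. With E the 'alarm' result, P(E|H) = 0.88 and P(E|¬H) = 0.09.
P(E) = 0.88·0.21 + 0.09·0.79 = 0.18480 + 0.071100 = 0.25590.
By Bayes' theorem, P(H|E) = 0.18480 / 0.25590 = 0.7222.

P(H | E) ≈ 0.7222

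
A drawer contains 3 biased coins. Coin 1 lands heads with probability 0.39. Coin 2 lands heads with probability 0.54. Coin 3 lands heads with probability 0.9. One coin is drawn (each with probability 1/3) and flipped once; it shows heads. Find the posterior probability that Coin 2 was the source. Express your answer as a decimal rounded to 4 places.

Posterior probability ≈ 0.2951

Tabulate prior·likelihood by source: [1] prior 0.333333, lik 0.39, product 0.1300; [2] prior 0.333333, lik 0.54, product 0.1800; [3] prior 0.333333, lik 0.9, product 0.3000.
Normalizing constant = 0.61000; the posterior for Coin 2 is its product over the sum, 0.1800/0.61000 = 0.2951.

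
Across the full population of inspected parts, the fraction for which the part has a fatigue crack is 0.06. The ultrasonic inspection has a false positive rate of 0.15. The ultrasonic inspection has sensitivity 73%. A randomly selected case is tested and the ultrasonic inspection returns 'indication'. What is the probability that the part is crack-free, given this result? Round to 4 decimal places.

Let H be the event that the part has a fatigue crack. P(H) = 0.06, so P(¬H) = 0.94. With E the 'indication' result, P(E|H) = 0.73 and P(E|¬H) = 0.15.
P(E) = 0.73·0.06 + 0.15·0.94 = 0.043800 + 0.14100 = 0.18480.
By Bayes' theorem, P(H|E) = 0.043800 / 0.18480 = 0.2370. Hence P(¬H|E) = 1 − 0.2370 = 0.7630.

P(¬H | E) ≈ 0.7630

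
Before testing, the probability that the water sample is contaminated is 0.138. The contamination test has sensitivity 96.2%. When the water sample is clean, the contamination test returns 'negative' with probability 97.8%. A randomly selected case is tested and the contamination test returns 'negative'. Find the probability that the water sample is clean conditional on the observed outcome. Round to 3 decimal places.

P(¬H | E) ≈ 0.994

Write H for 'the water sample is contaminated'. Prior odds H:¬H = 0.138/0.862 = 0.16009. For the 'negative' outcome, the likelihood ratio is 0.038/0.978 = 0.038855.
Posterior odds = 0.16009 × 0.038855 = 0.0062204, so P(H|E) = 0.0062204/(1+0.0062204) = 0.006. Then P(¬H|E) = 1 − 0.006 = 0.994.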